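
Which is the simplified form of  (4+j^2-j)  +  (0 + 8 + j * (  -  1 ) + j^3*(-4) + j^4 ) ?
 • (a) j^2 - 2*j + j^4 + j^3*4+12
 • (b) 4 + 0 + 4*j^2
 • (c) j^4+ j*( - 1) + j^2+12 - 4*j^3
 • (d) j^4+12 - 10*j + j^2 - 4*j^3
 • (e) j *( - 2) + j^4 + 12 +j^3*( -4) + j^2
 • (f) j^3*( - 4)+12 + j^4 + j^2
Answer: e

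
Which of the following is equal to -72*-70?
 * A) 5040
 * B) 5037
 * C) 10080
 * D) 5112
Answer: A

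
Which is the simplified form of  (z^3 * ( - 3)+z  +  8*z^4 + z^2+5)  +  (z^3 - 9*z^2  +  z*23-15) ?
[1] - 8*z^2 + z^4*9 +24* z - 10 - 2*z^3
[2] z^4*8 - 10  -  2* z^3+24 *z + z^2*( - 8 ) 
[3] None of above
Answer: 2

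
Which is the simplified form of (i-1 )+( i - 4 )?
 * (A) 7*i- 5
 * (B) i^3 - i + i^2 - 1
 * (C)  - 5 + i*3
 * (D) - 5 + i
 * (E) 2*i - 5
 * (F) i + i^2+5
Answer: E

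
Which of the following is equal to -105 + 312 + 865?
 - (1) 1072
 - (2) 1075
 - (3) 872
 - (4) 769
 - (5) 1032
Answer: 1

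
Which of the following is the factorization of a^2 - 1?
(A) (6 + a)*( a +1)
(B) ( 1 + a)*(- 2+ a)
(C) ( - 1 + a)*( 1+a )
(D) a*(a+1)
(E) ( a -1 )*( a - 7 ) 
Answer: C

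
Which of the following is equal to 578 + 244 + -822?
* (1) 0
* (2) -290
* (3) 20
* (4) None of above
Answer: 1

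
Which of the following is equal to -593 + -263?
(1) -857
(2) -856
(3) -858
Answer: 2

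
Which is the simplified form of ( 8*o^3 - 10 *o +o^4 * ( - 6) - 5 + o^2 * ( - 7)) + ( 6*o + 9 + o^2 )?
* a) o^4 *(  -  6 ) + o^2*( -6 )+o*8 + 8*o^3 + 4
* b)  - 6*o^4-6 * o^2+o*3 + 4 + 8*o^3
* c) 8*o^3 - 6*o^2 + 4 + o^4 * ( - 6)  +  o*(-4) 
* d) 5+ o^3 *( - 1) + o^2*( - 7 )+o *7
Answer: c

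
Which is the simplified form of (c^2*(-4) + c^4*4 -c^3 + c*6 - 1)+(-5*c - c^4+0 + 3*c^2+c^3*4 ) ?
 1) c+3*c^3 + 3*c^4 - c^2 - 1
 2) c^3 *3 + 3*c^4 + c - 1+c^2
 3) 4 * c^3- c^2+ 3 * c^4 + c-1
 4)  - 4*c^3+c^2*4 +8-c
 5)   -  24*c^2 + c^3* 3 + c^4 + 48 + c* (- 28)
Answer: 1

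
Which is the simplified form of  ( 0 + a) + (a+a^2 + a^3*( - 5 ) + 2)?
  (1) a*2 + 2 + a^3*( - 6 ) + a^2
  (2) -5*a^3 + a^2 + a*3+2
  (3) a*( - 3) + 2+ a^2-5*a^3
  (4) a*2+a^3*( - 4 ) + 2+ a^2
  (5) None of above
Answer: 5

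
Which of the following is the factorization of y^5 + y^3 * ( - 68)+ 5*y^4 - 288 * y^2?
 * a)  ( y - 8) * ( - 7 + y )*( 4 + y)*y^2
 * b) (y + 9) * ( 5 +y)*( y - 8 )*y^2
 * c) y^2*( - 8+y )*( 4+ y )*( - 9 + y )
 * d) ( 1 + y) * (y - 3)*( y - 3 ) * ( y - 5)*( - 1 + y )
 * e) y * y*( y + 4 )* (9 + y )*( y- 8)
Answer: e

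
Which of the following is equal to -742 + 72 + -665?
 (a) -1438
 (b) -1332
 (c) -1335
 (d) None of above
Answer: c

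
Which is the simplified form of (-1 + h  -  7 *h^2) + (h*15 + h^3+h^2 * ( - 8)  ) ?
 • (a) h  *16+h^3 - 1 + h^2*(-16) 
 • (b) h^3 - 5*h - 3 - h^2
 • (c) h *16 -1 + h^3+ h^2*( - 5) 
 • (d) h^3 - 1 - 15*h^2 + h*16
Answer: d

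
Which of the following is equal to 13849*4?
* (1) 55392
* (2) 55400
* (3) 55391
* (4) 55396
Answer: 4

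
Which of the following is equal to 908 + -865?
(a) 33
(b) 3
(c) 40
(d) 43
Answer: d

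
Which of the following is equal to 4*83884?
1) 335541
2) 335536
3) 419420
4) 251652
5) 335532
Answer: 2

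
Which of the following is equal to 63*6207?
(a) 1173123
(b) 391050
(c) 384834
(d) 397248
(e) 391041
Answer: e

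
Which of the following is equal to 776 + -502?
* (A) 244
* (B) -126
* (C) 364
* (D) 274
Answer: D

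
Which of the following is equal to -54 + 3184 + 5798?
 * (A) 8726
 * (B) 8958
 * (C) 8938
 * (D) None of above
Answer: D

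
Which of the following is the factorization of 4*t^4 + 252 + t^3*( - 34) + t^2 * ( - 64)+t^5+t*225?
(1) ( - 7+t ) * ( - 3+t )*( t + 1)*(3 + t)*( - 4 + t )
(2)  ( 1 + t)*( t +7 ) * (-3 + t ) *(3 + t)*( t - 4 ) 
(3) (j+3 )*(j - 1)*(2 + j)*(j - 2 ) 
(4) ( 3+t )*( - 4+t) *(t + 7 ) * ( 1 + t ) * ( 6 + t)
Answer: 2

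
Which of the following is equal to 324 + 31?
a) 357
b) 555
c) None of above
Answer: c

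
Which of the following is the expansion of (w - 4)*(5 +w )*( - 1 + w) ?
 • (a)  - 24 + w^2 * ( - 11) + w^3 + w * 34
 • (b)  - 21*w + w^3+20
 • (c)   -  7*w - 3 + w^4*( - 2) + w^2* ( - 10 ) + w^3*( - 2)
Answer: b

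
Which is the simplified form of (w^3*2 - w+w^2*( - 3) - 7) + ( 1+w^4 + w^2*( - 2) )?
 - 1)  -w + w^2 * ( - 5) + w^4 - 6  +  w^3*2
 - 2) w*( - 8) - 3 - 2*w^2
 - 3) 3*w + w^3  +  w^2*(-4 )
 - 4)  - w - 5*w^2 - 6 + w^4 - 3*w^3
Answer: 1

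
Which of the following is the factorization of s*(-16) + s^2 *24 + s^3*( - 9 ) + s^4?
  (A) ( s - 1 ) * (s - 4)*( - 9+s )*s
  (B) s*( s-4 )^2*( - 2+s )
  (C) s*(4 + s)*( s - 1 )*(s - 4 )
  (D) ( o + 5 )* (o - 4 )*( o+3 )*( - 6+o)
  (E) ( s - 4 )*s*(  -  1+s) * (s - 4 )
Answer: E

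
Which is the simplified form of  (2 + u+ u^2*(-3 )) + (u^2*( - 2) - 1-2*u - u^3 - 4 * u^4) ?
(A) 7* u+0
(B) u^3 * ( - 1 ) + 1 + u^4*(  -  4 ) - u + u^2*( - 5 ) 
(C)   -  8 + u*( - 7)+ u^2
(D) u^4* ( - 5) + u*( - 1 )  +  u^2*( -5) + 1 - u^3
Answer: B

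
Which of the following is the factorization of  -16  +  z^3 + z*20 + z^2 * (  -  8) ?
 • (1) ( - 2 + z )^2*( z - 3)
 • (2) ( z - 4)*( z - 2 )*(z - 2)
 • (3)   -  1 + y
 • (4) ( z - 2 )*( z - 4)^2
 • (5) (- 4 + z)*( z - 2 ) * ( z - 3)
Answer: 2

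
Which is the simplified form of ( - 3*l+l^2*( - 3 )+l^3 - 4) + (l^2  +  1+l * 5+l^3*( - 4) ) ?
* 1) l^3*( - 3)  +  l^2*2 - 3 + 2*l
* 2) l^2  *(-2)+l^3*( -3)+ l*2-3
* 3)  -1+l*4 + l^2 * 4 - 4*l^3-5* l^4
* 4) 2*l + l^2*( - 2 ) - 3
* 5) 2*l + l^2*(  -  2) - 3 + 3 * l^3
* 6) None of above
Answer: 2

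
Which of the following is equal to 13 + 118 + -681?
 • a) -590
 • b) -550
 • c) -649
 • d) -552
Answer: b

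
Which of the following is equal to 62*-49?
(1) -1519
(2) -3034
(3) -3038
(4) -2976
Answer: 3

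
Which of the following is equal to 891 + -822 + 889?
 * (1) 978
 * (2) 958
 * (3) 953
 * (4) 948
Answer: 2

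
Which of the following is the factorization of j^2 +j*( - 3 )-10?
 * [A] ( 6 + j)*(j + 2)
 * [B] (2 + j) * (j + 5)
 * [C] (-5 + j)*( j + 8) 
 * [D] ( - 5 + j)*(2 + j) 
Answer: D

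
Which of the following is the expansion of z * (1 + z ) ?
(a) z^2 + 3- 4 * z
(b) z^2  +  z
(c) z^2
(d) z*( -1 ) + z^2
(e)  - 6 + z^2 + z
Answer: b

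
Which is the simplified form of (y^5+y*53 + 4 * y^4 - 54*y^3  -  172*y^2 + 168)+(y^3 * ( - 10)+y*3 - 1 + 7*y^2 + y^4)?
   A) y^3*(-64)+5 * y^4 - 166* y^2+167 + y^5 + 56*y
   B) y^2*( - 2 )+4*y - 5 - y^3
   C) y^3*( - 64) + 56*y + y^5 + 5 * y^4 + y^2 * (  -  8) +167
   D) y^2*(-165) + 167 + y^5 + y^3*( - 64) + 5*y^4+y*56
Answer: D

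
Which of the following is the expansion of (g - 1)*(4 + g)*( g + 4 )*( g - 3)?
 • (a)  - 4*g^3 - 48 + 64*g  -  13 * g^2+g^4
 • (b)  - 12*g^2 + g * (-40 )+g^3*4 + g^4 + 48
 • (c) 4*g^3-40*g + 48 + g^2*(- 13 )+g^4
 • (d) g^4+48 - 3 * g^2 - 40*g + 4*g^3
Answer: c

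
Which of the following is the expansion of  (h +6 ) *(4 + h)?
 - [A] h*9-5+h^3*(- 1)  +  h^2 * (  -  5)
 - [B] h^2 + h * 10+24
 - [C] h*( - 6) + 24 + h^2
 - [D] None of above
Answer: B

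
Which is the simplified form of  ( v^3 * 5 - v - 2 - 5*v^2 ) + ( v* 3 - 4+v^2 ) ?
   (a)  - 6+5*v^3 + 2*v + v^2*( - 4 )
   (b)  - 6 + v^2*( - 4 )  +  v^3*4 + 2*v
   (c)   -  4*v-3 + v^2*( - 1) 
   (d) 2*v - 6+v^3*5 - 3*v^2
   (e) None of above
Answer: a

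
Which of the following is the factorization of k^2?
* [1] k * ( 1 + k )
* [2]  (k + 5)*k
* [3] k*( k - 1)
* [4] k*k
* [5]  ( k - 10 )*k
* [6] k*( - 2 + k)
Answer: 4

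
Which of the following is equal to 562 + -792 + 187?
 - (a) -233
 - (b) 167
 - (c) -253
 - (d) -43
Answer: d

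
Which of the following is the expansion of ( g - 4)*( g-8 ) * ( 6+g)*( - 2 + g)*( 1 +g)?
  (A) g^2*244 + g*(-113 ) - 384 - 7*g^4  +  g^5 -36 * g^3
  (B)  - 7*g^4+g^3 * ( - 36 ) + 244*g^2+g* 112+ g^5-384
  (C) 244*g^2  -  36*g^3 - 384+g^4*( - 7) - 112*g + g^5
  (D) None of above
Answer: C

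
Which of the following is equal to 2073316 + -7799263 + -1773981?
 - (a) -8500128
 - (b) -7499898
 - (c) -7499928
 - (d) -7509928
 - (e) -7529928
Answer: c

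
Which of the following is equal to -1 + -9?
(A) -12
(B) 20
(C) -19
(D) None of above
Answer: D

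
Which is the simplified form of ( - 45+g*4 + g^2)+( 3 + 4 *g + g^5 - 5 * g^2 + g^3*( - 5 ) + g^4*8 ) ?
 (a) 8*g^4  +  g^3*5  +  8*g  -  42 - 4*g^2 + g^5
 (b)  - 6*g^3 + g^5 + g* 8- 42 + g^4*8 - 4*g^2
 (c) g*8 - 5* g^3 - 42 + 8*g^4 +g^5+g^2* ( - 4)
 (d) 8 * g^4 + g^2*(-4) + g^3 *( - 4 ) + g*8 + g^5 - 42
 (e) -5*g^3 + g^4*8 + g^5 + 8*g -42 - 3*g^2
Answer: c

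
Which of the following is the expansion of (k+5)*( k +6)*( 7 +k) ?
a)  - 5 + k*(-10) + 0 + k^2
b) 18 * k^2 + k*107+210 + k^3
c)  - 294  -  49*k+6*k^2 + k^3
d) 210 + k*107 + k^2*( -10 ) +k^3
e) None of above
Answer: b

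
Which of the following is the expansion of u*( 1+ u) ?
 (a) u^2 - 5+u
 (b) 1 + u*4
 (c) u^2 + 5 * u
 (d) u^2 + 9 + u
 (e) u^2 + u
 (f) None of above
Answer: e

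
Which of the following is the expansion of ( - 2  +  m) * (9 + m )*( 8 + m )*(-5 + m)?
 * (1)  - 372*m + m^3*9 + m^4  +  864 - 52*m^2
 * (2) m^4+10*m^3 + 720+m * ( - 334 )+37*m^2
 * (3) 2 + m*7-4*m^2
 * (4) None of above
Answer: 4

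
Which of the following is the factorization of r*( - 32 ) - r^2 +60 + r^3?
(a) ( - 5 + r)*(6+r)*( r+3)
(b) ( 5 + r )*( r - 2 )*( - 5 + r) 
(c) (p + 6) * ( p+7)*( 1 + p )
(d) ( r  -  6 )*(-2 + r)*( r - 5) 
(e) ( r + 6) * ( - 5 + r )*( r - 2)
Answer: e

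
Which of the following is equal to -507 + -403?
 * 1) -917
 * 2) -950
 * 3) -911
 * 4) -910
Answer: 4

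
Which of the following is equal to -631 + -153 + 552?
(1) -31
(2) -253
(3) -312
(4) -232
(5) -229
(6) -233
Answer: 4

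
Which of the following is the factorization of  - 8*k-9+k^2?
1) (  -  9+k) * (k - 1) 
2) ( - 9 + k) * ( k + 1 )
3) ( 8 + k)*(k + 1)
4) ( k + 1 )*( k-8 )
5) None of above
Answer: 2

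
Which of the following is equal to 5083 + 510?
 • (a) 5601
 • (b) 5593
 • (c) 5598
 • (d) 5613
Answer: b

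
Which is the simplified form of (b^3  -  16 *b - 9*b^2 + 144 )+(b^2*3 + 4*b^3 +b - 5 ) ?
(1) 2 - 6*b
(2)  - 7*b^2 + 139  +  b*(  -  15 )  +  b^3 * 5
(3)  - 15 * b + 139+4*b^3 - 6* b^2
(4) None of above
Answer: 4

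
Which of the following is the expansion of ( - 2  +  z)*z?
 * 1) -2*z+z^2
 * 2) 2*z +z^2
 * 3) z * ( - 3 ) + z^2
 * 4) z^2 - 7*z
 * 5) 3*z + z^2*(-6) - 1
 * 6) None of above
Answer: 1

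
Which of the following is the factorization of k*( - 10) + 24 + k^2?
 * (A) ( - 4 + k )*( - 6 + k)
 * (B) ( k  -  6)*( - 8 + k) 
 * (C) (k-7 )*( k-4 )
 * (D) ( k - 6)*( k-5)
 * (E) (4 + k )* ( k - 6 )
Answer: A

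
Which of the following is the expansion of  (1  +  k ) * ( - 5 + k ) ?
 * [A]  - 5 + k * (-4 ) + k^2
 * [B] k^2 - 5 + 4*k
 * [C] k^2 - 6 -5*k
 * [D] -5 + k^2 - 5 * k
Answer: A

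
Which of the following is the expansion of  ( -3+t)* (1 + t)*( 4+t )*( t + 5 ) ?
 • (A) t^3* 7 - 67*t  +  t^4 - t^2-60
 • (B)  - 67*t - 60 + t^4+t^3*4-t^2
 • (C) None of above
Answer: A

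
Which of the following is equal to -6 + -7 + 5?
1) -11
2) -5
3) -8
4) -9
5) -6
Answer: 3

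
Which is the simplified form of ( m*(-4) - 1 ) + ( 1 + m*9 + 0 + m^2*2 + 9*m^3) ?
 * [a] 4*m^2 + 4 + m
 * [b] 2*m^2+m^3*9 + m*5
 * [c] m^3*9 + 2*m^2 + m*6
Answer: b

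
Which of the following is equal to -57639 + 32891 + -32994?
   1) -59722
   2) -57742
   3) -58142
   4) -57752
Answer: 2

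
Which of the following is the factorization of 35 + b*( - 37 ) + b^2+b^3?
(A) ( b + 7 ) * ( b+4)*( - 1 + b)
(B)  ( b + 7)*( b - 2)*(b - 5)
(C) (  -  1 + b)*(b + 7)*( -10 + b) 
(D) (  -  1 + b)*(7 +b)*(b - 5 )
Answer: D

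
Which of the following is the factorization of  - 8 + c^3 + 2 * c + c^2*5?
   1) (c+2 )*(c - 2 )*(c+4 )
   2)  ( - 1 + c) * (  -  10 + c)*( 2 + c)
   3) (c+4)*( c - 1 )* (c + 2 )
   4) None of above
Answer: 3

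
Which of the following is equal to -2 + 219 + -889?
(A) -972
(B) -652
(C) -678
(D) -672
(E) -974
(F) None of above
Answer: D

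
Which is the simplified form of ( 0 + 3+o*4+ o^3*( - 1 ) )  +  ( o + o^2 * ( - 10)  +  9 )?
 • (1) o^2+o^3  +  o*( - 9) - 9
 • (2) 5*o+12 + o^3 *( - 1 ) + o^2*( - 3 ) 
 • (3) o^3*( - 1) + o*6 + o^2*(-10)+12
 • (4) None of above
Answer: 4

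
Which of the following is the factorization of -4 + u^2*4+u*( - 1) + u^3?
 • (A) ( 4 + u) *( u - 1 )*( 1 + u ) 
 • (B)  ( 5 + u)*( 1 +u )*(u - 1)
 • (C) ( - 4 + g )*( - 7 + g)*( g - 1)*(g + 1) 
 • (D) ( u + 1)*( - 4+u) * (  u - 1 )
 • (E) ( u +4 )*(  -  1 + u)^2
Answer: A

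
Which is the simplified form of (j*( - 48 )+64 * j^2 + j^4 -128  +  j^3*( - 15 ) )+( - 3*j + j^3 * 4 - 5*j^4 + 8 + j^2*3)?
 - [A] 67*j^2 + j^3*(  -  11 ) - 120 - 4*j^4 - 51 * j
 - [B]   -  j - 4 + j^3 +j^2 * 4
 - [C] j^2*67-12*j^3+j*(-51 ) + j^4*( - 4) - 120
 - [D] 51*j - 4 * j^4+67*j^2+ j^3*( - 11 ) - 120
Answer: A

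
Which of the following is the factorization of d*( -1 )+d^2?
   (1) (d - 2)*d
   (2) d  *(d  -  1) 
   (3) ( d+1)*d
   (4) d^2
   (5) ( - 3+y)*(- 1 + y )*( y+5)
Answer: 2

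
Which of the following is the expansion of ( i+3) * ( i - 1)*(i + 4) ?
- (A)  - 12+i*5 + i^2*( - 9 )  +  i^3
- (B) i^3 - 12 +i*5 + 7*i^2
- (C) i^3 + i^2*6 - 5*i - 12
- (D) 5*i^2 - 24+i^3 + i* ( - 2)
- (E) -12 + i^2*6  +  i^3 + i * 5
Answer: E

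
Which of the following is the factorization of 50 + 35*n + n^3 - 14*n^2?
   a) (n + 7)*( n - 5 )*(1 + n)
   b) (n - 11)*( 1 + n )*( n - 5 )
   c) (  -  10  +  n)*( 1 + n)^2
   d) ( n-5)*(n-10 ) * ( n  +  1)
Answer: d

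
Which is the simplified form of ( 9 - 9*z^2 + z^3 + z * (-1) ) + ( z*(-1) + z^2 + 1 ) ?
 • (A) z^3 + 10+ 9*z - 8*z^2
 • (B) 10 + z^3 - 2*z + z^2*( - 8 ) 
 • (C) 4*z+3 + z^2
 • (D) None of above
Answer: B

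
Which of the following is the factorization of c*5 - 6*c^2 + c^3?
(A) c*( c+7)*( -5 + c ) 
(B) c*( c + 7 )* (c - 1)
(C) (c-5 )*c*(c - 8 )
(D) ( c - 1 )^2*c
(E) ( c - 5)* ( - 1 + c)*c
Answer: E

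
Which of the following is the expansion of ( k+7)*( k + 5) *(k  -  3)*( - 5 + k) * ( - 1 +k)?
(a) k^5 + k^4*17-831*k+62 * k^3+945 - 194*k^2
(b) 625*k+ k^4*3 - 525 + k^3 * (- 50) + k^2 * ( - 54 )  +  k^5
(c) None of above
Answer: b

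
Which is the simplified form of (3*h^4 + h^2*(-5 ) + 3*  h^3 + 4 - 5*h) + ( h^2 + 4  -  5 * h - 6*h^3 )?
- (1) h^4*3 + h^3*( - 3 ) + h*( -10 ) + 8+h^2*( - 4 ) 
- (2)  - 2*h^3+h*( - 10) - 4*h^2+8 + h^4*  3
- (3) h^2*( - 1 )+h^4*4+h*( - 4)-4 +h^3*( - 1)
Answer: 1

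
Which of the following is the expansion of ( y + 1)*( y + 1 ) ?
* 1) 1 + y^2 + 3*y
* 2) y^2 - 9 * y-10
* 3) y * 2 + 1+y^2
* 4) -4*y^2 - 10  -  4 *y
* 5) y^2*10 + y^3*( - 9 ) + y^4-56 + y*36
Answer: 3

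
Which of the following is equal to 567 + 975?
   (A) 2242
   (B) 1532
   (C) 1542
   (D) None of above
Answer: C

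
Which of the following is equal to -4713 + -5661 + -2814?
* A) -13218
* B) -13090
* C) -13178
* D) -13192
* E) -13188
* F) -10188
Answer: E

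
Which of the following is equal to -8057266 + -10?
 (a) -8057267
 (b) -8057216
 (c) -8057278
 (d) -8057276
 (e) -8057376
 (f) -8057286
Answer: d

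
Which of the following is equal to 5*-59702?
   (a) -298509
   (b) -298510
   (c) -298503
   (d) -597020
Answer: b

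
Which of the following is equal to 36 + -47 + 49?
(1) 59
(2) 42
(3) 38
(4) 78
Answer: 3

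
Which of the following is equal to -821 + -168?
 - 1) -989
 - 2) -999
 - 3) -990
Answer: 1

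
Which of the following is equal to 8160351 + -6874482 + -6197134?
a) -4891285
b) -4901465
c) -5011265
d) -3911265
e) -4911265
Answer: e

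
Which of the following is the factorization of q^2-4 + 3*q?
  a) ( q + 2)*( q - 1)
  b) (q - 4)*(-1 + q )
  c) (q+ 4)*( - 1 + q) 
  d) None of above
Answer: c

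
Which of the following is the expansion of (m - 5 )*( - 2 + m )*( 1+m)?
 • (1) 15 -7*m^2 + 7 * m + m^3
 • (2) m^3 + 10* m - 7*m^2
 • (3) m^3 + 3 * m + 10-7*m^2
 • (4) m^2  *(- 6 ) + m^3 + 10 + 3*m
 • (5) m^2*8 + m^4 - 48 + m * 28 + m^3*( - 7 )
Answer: 4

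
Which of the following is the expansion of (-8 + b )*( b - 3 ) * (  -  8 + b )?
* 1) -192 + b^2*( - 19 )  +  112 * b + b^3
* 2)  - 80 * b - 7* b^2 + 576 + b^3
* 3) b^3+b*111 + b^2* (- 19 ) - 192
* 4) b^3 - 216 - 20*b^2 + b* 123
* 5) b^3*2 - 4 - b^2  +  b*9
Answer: 1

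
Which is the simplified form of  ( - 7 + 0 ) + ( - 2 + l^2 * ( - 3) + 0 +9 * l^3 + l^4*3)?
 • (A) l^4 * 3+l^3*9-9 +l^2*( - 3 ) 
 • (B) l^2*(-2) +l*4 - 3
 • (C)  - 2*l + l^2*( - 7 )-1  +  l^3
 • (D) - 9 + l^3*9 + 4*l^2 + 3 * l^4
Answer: A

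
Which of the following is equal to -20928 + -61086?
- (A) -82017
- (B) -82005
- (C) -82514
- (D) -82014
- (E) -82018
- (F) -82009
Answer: D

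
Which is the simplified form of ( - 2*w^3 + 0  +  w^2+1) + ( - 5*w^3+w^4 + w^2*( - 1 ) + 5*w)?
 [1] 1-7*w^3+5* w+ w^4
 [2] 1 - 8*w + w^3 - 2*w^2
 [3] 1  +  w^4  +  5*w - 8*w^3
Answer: 1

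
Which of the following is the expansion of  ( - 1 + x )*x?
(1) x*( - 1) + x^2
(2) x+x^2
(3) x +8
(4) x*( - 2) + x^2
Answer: 1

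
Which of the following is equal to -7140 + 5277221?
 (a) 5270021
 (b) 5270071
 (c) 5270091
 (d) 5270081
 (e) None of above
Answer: d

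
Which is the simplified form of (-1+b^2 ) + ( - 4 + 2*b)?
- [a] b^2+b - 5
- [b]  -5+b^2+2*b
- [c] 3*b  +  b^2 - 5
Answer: b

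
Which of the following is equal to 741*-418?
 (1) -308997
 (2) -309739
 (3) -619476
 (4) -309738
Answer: 4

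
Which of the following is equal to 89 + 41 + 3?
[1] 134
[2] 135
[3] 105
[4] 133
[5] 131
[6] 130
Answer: 4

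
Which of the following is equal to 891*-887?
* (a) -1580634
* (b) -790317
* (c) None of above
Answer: b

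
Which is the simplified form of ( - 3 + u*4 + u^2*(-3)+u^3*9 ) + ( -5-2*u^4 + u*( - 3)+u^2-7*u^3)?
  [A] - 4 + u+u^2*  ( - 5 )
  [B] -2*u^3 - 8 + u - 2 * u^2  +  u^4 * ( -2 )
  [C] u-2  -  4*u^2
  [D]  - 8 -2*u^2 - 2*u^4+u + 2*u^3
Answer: D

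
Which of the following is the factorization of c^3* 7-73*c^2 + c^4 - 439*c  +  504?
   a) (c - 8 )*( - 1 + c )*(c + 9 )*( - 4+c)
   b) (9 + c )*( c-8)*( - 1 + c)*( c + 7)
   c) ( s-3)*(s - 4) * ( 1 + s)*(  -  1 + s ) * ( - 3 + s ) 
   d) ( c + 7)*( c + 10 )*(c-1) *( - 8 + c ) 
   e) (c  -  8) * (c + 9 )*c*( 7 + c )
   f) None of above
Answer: b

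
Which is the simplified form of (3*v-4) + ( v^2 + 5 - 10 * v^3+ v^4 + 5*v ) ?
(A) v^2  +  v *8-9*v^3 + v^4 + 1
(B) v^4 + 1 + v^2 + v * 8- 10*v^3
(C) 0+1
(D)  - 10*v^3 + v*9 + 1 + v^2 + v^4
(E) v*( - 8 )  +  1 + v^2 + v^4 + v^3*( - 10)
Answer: B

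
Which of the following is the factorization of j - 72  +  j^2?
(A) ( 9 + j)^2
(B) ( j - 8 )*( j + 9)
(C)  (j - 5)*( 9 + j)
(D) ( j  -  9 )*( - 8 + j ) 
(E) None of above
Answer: B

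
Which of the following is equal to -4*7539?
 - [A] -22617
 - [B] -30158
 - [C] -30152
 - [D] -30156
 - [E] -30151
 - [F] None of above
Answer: D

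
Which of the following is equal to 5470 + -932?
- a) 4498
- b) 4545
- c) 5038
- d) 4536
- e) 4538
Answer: e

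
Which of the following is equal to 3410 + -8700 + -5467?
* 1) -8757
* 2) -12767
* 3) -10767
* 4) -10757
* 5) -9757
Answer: 4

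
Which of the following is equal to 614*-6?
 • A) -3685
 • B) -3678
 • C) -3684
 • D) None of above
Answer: C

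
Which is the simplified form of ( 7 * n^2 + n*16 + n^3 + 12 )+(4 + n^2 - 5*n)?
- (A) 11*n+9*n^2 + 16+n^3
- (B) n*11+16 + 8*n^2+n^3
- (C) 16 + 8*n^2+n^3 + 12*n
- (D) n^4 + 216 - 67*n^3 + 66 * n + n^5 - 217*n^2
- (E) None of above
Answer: B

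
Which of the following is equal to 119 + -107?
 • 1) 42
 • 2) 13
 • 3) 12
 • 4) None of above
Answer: 3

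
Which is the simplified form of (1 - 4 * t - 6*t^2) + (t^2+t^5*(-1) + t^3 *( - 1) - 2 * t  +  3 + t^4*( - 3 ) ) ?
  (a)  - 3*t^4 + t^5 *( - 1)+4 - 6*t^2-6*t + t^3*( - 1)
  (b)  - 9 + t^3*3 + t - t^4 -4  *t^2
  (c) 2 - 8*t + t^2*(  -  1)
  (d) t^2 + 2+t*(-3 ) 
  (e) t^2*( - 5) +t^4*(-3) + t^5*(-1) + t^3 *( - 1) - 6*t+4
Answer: e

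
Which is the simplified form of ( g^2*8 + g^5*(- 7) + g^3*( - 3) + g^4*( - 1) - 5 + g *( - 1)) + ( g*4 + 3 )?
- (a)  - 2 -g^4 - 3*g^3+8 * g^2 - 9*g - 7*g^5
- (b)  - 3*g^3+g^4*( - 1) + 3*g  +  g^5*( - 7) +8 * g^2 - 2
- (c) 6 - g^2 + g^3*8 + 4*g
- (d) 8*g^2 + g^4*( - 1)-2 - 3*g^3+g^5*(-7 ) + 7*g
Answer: b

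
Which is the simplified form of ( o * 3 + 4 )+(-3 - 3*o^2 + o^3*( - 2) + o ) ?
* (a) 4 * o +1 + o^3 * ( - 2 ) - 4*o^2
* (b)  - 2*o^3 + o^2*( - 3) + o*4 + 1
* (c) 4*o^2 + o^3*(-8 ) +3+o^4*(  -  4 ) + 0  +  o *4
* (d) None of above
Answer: b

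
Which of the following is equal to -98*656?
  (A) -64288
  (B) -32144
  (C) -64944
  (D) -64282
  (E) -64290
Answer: A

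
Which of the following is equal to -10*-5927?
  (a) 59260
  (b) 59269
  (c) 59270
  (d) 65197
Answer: c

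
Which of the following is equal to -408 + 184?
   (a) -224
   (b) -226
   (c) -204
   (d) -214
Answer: a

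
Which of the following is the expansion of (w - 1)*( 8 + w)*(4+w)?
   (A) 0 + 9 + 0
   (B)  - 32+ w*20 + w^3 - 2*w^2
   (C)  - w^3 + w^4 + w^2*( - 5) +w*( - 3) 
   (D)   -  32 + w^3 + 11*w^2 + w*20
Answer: D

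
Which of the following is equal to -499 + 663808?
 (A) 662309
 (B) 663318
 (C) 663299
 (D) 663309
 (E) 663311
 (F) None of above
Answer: D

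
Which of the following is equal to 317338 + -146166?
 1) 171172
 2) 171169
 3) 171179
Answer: 1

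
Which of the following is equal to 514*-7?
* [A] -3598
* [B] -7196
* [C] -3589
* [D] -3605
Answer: A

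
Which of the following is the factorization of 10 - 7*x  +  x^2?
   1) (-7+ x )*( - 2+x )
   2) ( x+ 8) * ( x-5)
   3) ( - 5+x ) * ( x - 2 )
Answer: 3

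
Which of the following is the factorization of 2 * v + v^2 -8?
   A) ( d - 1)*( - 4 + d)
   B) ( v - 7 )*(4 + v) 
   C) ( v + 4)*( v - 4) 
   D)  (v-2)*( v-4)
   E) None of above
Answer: E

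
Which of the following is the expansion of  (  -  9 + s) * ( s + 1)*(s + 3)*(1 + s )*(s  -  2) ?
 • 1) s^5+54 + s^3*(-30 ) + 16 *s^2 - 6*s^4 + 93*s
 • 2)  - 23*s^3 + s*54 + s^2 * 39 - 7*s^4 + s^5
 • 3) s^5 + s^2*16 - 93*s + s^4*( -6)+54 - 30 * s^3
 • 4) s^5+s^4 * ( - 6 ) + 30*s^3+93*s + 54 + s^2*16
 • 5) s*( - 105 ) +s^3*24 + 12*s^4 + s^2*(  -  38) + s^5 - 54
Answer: 1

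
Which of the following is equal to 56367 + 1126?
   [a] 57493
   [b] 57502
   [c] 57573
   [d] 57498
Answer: a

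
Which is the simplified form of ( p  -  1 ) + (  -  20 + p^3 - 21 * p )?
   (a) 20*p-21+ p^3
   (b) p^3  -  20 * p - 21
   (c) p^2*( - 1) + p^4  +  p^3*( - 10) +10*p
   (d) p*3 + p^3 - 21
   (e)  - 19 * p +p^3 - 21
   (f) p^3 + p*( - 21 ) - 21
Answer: b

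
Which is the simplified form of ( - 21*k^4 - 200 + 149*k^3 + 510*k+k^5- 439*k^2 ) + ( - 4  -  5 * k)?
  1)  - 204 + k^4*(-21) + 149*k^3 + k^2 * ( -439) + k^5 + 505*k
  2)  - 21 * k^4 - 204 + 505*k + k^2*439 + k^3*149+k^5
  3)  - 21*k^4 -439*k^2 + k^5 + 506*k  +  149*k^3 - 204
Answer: 1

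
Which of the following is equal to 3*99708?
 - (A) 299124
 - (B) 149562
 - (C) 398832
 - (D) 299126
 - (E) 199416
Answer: A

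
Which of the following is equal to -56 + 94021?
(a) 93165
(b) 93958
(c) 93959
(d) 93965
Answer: d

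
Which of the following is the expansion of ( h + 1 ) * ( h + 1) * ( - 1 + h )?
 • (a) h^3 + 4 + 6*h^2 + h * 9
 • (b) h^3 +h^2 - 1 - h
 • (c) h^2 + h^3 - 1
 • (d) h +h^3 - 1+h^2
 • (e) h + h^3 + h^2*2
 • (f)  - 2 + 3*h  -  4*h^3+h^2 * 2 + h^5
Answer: b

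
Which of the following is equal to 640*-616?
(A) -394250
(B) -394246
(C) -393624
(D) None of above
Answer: D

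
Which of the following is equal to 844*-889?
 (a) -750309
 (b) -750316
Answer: b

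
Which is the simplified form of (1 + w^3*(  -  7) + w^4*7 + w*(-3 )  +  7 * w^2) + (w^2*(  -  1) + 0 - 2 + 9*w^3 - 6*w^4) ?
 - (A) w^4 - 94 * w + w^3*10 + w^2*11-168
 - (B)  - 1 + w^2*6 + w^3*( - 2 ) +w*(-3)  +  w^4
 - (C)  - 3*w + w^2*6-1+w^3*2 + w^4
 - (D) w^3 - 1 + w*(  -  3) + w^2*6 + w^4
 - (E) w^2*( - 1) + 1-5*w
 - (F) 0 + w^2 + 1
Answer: C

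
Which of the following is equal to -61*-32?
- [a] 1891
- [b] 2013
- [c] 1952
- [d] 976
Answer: c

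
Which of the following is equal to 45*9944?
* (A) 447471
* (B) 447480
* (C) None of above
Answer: B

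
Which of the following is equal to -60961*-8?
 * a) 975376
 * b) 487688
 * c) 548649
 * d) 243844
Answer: b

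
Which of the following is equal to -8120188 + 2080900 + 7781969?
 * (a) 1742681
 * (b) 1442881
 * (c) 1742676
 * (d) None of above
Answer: a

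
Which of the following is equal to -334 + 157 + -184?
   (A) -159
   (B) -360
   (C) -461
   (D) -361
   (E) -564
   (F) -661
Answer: D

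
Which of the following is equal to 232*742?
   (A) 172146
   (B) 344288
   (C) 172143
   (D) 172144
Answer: D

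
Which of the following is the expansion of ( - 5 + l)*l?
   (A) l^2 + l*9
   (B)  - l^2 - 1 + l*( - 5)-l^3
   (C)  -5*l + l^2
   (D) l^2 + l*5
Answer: C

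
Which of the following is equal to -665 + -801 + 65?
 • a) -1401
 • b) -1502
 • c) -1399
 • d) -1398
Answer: a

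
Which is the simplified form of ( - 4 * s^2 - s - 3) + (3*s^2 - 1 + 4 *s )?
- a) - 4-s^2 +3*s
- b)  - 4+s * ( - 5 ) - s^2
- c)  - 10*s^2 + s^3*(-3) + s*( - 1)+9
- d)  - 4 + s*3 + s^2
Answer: a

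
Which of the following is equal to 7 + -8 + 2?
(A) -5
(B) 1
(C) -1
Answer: B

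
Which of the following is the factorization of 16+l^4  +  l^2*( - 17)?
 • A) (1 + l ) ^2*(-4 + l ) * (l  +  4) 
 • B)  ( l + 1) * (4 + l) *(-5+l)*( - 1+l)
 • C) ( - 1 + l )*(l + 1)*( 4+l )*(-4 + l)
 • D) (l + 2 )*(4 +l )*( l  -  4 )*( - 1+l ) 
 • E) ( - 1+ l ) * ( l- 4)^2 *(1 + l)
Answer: C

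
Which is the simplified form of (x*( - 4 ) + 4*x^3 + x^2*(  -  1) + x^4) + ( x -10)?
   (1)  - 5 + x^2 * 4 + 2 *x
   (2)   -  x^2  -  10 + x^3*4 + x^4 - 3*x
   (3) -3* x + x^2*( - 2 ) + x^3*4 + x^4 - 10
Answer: 2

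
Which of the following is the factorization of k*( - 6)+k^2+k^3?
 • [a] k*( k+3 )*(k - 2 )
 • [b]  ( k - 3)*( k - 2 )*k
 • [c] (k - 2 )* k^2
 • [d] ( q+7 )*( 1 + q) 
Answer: a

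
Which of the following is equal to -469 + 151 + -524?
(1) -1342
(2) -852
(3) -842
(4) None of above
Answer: 3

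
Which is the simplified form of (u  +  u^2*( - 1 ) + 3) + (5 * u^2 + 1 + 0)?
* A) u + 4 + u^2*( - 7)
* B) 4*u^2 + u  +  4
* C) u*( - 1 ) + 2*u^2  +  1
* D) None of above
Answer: B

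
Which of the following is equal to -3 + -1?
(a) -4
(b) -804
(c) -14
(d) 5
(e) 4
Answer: a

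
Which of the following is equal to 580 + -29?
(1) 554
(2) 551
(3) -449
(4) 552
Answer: 2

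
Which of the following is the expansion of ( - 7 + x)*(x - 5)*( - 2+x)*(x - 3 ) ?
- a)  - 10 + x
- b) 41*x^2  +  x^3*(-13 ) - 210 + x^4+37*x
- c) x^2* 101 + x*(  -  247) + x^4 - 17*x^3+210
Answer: c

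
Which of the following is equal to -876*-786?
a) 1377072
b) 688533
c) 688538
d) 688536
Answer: d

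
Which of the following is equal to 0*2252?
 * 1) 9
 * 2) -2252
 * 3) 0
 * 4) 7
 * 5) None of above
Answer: 3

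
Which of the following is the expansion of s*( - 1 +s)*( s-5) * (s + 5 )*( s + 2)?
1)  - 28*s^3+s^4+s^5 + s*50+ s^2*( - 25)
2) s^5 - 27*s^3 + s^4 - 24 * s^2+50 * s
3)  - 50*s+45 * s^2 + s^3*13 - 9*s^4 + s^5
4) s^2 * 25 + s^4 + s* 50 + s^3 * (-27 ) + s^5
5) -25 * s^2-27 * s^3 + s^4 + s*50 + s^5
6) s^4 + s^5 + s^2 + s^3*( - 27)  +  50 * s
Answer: 5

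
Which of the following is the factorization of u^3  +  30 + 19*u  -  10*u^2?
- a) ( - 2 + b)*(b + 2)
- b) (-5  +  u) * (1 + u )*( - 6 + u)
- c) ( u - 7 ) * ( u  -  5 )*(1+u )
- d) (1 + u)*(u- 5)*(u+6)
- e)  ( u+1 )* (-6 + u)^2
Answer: b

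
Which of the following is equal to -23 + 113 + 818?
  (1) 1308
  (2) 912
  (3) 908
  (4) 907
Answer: 3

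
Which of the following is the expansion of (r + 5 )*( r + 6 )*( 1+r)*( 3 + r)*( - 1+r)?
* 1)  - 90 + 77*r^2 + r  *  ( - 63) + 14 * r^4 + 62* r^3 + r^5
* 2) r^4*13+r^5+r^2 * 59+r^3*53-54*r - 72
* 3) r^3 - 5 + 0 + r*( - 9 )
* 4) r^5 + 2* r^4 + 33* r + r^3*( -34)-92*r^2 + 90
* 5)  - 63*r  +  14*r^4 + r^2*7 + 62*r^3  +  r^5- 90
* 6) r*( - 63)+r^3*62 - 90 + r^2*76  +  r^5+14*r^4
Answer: 6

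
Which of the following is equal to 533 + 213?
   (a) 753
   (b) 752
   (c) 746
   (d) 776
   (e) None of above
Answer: c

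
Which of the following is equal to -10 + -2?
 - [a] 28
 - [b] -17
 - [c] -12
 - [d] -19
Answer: c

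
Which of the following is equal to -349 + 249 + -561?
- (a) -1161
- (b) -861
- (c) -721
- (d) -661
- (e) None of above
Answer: d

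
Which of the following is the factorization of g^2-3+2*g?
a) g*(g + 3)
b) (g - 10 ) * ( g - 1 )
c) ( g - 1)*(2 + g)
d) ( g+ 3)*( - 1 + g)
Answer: d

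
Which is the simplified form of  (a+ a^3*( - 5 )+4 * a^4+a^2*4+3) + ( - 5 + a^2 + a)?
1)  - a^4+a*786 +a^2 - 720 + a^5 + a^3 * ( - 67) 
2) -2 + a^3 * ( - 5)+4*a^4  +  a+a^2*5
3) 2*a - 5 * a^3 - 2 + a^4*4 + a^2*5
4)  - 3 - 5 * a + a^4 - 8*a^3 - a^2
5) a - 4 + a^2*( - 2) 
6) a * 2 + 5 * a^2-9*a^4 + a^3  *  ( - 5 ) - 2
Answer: 3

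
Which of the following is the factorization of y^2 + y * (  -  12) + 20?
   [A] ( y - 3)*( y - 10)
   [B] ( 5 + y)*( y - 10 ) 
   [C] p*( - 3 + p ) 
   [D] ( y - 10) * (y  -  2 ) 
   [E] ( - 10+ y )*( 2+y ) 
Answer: D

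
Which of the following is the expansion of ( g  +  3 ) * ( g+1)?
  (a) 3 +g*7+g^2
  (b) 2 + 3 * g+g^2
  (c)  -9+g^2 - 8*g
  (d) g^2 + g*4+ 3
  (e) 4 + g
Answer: d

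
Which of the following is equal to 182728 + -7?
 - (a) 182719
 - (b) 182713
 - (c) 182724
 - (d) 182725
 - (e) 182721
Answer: e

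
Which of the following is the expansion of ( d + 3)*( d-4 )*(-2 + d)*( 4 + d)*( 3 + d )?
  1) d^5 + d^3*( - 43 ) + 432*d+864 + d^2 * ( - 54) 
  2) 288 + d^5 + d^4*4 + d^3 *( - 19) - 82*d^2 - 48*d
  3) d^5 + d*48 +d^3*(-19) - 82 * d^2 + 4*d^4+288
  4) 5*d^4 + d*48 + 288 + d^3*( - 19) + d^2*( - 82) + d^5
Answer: 3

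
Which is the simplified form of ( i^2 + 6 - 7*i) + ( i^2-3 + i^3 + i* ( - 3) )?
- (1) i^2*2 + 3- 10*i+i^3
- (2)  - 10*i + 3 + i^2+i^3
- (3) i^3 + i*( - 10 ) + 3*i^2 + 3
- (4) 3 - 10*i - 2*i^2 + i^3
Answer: 1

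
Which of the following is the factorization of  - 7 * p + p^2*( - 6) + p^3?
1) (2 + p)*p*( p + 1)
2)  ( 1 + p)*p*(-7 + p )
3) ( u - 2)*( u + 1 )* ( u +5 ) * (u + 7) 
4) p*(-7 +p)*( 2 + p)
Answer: 2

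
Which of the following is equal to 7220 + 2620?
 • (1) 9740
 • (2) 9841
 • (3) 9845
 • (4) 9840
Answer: 4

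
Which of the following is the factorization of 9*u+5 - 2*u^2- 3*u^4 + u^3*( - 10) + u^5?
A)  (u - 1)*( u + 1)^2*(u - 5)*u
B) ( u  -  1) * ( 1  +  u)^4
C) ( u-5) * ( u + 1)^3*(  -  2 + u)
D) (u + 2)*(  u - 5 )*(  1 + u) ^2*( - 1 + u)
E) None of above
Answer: E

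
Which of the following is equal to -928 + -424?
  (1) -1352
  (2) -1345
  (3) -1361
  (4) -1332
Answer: 1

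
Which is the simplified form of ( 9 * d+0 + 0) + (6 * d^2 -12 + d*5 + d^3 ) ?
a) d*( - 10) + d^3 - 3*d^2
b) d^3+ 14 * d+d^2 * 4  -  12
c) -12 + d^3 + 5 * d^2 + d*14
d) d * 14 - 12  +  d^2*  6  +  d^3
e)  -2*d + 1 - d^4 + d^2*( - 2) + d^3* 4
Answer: d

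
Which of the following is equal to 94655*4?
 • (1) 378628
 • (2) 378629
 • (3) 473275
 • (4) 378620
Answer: 4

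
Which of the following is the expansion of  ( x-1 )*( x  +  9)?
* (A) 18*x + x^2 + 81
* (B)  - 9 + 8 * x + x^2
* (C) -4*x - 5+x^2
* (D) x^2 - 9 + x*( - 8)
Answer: B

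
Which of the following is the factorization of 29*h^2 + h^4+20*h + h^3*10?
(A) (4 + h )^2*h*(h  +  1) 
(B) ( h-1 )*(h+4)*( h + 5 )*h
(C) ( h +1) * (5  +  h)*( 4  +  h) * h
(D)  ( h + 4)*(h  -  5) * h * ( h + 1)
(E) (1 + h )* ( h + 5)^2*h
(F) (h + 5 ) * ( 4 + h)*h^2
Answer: C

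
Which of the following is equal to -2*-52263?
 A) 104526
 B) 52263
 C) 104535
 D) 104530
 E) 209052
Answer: A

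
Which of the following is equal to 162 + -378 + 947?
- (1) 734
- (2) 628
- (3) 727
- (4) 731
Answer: 4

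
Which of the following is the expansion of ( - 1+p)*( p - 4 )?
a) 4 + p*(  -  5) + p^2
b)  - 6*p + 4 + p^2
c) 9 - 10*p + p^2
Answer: a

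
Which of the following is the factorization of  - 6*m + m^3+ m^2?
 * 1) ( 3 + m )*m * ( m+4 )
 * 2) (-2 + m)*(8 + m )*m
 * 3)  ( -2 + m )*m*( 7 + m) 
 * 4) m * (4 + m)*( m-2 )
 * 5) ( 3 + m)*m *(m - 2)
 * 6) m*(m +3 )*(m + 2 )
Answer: 5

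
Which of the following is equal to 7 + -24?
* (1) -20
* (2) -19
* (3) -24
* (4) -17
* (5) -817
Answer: 4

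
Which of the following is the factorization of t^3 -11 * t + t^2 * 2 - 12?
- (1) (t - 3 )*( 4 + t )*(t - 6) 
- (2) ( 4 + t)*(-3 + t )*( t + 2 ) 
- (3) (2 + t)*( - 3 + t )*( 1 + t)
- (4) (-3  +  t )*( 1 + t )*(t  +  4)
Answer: 4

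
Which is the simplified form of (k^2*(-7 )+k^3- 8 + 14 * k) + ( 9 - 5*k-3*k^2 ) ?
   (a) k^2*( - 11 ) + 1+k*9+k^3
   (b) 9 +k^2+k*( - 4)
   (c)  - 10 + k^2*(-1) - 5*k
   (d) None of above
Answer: d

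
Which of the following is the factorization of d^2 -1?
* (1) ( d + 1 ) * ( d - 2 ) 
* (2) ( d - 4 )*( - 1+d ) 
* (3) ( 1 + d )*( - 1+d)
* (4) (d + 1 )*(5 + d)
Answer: 3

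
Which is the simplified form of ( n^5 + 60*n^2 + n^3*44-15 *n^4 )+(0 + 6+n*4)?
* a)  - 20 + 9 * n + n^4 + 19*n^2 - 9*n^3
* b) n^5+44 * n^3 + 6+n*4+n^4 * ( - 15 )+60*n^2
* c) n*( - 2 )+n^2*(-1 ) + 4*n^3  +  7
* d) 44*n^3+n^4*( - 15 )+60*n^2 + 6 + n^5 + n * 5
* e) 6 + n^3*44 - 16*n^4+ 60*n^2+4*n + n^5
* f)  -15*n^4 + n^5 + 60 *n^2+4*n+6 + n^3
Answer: b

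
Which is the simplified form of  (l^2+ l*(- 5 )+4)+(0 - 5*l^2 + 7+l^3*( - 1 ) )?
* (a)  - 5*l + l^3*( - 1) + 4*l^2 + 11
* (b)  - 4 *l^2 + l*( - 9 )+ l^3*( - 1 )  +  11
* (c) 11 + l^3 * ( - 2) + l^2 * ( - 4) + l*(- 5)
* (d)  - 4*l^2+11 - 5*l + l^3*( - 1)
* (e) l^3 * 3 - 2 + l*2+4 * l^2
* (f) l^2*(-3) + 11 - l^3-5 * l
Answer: d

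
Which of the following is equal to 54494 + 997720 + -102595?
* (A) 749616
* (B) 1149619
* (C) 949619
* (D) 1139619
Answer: C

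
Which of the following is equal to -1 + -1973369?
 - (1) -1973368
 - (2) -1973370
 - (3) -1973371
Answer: 2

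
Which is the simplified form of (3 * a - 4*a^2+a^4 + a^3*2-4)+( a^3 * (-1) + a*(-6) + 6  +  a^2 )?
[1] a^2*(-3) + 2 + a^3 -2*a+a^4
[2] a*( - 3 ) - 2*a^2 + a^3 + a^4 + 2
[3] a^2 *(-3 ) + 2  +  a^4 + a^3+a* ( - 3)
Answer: 3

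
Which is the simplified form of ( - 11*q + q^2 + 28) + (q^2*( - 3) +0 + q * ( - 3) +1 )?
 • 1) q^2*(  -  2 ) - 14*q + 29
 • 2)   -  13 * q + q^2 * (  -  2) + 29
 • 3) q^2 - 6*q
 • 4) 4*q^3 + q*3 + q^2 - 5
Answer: 1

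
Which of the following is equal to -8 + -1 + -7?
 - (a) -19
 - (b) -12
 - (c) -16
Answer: c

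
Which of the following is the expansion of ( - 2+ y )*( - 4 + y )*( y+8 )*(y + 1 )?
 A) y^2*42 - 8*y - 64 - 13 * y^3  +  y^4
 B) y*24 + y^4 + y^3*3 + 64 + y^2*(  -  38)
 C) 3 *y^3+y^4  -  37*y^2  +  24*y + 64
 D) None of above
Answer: B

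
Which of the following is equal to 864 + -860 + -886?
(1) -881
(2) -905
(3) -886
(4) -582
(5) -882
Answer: 5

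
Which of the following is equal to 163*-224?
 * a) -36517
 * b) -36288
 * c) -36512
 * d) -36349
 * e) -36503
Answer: c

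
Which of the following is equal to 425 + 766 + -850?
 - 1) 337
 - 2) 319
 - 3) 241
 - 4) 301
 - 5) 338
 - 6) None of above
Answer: 6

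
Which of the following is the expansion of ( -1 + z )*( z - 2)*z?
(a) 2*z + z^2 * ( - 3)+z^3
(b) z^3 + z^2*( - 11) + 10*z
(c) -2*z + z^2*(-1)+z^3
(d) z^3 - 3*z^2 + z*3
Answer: a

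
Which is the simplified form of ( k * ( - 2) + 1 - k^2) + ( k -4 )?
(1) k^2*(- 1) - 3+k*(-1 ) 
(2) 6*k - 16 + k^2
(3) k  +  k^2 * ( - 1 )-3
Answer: 1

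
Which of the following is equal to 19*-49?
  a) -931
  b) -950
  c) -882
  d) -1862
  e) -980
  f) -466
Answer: a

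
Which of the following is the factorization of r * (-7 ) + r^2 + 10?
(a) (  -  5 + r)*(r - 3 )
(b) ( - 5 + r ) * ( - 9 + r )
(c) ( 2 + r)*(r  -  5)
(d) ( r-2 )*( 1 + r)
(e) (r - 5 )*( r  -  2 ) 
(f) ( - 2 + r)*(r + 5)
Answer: e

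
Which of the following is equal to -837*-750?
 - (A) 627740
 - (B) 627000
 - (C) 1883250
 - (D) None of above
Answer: D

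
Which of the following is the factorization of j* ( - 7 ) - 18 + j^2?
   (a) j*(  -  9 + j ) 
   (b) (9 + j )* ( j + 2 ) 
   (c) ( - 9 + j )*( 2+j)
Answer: c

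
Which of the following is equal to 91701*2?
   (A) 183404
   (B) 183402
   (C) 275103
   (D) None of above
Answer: B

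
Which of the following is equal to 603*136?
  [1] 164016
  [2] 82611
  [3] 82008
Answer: 3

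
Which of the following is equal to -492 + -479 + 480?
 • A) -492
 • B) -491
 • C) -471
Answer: B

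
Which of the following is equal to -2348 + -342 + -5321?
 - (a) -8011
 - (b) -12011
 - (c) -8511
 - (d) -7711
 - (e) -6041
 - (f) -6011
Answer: a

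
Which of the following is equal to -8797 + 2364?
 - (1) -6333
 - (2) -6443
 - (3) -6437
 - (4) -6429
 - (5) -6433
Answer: 5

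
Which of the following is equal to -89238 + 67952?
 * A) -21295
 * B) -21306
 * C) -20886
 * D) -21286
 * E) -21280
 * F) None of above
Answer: D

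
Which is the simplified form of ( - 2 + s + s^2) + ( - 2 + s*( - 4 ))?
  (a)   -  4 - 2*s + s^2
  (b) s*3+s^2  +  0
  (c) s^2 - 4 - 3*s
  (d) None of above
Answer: c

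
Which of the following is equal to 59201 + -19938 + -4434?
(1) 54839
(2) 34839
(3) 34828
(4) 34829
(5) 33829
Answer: 4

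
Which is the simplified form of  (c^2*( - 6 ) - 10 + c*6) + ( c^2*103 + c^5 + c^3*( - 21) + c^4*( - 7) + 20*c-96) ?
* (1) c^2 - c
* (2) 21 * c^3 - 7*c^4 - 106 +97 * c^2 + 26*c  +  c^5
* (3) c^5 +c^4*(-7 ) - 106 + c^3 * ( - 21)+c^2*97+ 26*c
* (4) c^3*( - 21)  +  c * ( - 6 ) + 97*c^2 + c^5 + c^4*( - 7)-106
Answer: 3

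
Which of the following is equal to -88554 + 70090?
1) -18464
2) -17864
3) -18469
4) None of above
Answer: 1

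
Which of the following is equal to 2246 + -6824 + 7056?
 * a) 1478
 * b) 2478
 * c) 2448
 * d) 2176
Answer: b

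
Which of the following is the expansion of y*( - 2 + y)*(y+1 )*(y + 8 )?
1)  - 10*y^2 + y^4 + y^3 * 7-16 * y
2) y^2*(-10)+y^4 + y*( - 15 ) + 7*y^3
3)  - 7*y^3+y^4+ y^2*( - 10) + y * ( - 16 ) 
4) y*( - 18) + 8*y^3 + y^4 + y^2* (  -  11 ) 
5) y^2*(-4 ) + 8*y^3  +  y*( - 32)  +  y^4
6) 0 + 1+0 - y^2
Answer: 1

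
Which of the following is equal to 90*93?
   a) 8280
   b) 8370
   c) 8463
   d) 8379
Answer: b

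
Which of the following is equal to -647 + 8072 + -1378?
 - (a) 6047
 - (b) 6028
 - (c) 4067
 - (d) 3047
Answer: a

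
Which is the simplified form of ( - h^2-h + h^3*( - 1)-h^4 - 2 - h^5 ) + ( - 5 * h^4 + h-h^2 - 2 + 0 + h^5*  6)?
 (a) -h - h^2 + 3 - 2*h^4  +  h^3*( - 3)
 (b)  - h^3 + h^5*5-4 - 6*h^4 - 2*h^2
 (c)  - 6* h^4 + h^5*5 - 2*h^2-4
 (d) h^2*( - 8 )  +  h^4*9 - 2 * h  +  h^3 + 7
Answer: b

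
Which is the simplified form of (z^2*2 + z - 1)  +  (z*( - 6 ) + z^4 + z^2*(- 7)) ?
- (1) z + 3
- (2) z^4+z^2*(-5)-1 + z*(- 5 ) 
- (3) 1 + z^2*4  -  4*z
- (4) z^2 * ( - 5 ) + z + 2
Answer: 2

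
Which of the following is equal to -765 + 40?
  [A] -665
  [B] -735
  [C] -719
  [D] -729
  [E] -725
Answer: E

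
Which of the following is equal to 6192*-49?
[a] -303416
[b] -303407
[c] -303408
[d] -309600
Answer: c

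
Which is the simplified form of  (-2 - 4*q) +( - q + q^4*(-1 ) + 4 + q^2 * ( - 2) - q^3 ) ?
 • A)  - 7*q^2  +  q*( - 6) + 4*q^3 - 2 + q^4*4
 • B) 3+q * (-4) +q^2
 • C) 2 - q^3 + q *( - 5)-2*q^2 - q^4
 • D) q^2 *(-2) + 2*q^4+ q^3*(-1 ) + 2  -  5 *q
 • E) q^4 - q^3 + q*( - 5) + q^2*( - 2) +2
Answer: C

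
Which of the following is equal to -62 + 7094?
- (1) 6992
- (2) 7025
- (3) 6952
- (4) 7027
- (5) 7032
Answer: 5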